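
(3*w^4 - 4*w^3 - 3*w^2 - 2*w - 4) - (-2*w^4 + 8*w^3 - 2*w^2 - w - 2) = 5*w^4 - 12*w^3 - w^2 - w - 2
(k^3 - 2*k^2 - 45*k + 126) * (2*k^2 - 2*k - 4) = 2*k^5 - 6*k^4 - 90*k^3 + 350*k^2 - 72*k - 504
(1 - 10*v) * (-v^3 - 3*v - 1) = 10*v^4 - v^3 + 30*v^2 + 7*v - 1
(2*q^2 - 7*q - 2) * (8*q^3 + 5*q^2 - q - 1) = 16*q^5 - 46*q^4 - 53*q^3 - 5*q^2 + 9*q + 2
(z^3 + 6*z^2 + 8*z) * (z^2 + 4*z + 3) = z^5 + 10*z^4 + 35*z^3 + 50*z^2 + 24*z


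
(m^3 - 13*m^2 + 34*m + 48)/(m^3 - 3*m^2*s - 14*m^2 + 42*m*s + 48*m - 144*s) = (-m - 1)/(-m + 3*s)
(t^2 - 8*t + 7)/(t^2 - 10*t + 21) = (t - 1)/(t - 3)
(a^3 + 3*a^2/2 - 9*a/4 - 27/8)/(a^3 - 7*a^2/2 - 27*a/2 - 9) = (a^2 - 9/4)/(a^2 - 5*a - 6)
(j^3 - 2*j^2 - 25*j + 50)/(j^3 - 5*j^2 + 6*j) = (j^2 - 25)/(j*(j - 3))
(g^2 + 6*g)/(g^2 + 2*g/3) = 3*(g + 6)/(3*g + 2)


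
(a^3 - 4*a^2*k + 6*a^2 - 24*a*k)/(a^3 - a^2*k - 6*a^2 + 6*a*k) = (a^2 - 4*a*k + 6*a - 24*k)/(a^2 - a*k - 6*a + 6*k)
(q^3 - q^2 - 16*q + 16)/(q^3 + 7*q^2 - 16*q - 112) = (q - 1)/(q + 7)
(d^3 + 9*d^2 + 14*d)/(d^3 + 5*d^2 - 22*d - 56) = d/(d - 4)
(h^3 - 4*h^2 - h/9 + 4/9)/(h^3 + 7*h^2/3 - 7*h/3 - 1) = (3*h^2 - 13*h + 4)/(3*(h^2 + 2*h - 3))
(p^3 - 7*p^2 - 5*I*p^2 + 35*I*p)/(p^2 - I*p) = (p^2 - 7*p - 5*I*p + 35*I)/(p - I)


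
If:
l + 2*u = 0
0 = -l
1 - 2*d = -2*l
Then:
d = 1/2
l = 0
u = 0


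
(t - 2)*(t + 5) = t^2 + 3*t - 10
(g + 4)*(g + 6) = g^2 + 10*g + 24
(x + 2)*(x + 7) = x^2 + 9*x + 14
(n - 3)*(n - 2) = n^2 - 5*n + 6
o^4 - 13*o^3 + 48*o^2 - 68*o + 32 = (o - 8)*(o - 2)^2*(o - 1)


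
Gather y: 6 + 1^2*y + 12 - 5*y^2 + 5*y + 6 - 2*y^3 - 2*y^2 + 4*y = -2*y^3 - 7*y^2 + 10*y + 24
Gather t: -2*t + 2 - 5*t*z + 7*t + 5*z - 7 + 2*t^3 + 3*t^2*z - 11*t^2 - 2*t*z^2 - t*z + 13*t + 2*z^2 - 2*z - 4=2*t^3 + t^2*(3*z - 11) + t*(-2*z^2 - 6*z + 18) + 2*z^2 + 3*z - 9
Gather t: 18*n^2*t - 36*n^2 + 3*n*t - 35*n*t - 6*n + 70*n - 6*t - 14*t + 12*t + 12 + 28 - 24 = -36*n^2 + 64*n + t*(18*n^2 - 32*n - 8) + 16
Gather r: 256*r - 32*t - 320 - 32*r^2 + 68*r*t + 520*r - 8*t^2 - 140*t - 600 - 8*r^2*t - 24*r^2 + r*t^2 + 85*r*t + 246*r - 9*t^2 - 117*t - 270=r^2*(-8*t - 56) + r*(t^2 + 153*t + 1022) - 17*t^2 - 289*t - 1190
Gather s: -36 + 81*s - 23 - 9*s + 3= 72*s - 56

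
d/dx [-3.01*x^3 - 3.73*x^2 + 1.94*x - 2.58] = -9.03*x^2 - 7.46*x + 1.94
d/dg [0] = 0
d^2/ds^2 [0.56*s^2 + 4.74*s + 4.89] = 1.12000000000000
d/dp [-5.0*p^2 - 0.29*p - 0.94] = -10.0*p - 0.29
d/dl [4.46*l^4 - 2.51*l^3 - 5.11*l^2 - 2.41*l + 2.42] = 17.84*l^3 - 7.53*l^2 - 10.22*l - 2.41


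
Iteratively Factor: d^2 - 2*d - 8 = (d - 4)*(d + 2)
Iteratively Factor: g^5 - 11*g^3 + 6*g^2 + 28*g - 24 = (g + 3)*(g^4 - 3*g^3 - 2*g^2 + 12*g - 8) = (g - 1)*(g + 3)*(g^3 - 2*g^2 - 4*g + 8) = (g - 1)*(g + 2)*(g + 3)*(g^2 - 4*g + 4) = (g - 2)*(g - 1)*(g + 2)*(g + 3)*(g - 2)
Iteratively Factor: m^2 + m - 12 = (m - 3)*(m + 4)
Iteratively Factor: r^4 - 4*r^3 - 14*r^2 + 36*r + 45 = (r + 3)*(r^3 - 7*r^2 + 7*r + 15) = (r - 3)*(r + 3)*(r^2 - 4*r - 5) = (r - 3)*(r + 1)*(r + 3)*(r - 5)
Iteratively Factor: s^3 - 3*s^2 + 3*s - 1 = (s - 1)*(s^2 - 2*s + 1) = (s - 1)^2*(s - 1)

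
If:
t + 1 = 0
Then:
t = -1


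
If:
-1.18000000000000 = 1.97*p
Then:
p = -0.60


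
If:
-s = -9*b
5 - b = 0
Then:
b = 5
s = 45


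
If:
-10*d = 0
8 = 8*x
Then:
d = 0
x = 1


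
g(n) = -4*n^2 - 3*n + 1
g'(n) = -8*n - 3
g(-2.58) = -17.89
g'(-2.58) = 17.64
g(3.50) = -58.50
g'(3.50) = -31.00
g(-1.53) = -3.77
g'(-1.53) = 9.24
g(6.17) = -169.79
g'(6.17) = -52.36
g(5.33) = -128.63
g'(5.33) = -45.64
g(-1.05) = -0.26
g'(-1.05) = 5.40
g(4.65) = -99.44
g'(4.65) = -40.20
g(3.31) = -52.75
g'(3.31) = -29.48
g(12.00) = -611.00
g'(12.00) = -99.00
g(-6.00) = -125.00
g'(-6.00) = 45.00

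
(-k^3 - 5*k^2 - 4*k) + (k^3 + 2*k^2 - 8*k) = -3*k^2 - 12*k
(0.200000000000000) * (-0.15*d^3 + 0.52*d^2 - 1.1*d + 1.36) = -0.03*d^3 + 0.104*d^2 - 0.22*d + 0.272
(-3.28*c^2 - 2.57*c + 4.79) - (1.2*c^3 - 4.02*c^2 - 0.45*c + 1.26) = -1.2*c^3 + 0.74*c^2 - 2.12*c + 3.53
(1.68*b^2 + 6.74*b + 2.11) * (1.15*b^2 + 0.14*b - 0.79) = 1.932*b^4 + 7.9862*b^3 + 2.0429*b^2 - 5.0292*b - 1.6669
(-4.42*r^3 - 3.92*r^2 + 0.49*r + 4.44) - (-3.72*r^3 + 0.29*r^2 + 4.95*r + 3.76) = -0.7*r^3 - 4.21*r^2 - 4.46*r + 0.680000000000001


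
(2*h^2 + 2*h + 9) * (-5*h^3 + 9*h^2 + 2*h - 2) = -10*h^5 + 8*h^4 - 23*h^3 + 81*h^2 + 14*h - 18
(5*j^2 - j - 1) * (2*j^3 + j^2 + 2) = 10*j^5 + 3*j^4 - 3*j^3 + 9*j^2 - 2*j - 2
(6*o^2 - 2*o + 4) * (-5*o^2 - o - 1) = -30*o^4 + 4*o^3 - 24*o^2 - 2*o - 4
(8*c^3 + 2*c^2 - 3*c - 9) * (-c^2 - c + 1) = -8*c^5 - 10*c^4 + 9*c^3 + 14*c^2 + 6*c - 9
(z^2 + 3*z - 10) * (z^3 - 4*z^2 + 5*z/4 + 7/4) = z^5 - z^4 - 83*z^3/4 + 91*z^2/2 - 29*z/4 - 35/2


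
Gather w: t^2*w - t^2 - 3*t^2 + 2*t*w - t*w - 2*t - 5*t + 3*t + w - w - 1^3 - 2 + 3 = -4*t^2 - 4*t + w*(t^2 + t)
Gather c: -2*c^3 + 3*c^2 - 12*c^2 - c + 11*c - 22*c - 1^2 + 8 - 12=-2*c^3 - 9*c^2 - 12*c - 5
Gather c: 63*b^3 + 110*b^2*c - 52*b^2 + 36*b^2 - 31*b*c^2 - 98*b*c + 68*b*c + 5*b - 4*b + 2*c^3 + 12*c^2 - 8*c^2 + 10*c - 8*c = 63*b^3 - 16*b^2 + b + 2*c^3 + c^2*(4 - 31*b) + c*(110*b^2 - 30*b + 2)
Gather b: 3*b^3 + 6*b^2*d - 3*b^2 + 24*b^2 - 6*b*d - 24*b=3*b^3 + b^2*(6*d + 21) + b*(-6*d - 24)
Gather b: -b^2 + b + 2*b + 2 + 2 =-b^2 + 3*b + 4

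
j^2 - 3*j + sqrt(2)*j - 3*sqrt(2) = (j - 3)*(j + sqrt(2))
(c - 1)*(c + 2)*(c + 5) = c^3 + 6*c^2 + 3*c - 10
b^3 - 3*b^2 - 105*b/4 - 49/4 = (b - 7)*(b + 1/2)*(b + 7/2)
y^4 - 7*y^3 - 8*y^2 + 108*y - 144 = (y - 6)*(y - 3)*(y - 2)*(y + 4)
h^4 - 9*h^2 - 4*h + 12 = (h - 3)*(h - 1)*(h + 2)^2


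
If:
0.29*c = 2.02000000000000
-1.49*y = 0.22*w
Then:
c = 6.97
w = -6.77272727272727*y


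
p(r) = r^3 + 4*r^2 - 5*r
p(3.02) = 48.93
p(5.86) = 309.29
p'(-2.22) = -7.97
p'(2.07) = 24.41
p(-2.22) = 19.87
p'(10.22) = 390.11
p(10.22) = 1434.16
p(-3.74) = 22.34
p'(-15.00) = 550.00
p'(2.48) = 33.29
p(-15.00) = -2400.00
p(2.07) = 15.66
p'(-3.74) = 7.04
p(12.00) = 2244.00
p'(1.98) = 22.60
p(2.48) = 27.45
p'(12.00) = 523.00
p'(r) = 3*r^2 + 8*r - 5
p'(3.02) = 46.52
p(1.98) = 13.54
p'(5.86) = 144.90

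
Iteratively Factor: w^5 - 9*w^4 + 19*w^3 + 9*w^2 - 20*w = (w - 1)*(w^4 - 8*w^3 + 11*w^2 + 20*w) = (w - 5)*(w - 1)*(w^3 - 3*w^2 - 4*w) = w*(w - 5)*(w - 1)*(w^2 - 3*w - 4) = w*(w - 5)*(w - 1)*(w + 1)*(w - 4)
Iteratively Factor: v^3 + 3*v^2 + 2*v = (v)*(v^2 + 3*v + 2) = v*(v + 2)*(v + 1)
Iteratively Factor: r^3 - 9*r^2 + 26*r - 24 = (r - 3)*(r^2 - 6*r + 8) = (r - 4)*(r - 3)*(r - 2)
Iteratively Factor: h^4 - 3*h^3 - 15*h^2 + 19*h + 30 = (h + 3)*(h^3 - 6*h^2 + 3*h + 10) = (h - 2)*(h + 3)*(h^2 - 4*h - 5) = (h - 2)*(h + 1)*(h + 3)*(h - 5)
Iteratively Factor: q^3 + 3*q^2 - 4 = (q - 1)*(q^2 + 4*q + 4) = (q - 1)*(q + 2)*(q + 2)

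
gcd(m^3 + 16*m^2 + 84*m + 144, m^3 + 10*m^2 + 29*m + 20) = m + 4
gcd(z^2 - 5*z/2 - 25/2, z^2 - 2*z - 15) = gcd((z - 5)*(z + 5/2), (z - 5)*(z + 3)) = z - 5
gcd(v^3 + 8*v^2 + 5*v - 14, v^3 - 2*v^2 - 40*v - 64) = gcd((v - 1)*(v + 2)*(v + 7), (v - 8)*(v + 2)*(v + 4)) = v + 2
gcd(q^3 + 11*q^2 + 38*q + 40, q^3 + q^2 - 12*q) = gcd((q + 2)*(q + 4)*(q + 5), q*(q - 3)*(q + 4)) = q + 4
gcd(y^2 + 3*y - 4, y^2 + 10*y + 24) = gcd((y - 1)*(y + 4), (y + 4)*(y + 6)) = y + 4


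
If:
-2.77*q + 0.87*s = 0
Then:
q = 0.314079422382672*s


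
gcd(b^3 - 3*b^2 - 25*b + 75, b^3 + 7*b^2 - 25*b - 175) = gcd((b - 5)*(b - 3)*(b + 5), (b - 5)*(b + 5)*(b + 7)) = b^2 - 25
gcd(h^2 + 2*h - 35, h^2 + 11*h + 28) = h + 7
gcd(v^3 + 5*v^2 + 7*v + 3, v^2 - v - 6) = 1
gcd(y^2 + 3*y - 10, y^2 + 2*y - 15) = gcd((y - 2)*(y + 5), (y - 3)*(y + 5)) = y + 5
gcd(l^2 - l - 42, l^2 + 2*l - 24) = l + 6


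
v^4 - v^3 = v^3*(v - 1)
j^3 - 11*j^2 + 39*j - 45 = (j - 5)*(j - 3)^2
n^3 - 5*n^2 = n^2*(n - 5)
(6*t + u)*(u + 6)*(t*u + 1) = 6*t^2*u^2 + 36*t^2*u + t*u^3 + 6*t*u^2 + 6*t*u + 36*t + u^2 + 6*u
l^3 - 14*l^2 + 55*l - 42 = (l - 7)*(l - 6)*(l - 1)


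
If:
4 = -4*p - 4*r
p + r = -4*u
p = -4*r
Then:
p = -4/3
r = 1/3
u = 1/4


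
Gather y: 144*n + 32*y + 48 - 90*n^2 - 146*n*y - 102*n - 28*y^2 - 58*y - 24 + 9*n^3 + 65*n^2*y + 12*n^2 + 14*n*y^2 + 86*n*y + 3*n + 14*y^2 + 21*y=9*n^3 - 78*n^2 + 45*n + y^2*(14*n - 14) + y*(65*n^2 - 60*n - 5) + 24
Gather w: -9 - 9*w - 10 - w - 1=-10*w - 20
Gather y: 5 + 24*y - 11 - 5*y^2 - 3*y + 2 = -5*y^2 + 21*y - 4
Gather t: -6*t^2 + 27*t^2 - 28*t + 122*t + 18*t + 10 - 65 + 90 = 21*t^2 + 112*t + 35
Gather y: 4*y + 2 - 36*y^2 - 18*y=-36*y^2 - 14*y + 2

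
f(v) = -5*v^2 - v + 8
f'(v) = -10*v - 1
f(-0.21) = 7.99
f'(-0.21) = 1.10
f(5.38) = -142.10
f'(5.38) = -54.80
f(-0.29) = 7.87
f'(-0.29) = 1.90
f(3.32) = -50.43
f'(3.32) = -34.20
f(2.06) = -15.28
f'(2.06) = -21.60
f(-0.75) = 5.94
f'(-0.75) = 6.50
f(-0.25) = 7.94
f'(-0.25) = 1.50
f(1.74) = -8.88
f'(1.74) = -18.40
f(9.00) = -406.00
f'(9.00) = -91.00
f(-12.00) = -700.00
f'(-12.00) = 119.00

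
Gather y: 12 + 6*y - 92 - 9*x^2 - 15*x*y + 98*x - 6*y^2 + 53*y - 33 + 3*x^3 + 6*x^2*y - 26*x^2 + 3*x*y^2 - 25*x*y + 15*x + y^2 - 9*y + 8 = 3*x^3 - 35*x^2 + 113*x + y^2*(3*x - 5) + y*(6*x^2 - 40*x + 50) - 105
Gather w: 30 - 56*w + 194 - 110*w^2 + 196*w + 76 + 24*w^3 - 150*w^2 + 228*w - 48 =24*w^3 - 260*w^2 + 368*w + 252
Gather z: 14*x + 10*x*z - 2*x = 10*x*z + 12*x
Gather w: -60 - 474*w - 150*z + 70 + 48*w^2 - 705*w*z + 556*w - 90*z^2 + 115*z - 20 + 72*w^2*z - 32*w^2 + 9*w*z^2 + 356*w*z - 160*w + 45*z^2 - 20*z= w^2*(72*z + 16) + w*(9*z^2 - 349*z - 78) - 45*z^2 - 55*z - 10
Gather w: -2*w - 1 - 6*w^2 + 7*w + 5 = -6*w^2 + 5*w + 4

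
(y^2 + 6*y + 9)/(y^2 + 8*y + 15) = (y + 3)/(y + 5)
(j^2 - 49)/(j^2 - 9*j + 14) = (j + 7)/(j - 2)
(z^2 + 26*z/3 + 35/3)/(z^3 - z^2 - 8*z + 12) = (z^2 + 26*z/3 + 35/3)/(z^3 - z^2 - 8*z + 12)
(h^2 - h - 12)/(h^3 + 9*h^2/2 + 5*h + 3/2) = 2*(h - 4)/(2*h^2 + 3*h + 1)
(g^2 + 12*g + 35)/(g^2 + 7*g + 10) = (g + 7)/(g + 2)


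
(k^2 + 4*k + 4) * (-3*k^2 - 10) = -3*k^4 - 12*k^3 - 22*k^2 - 40*k - 40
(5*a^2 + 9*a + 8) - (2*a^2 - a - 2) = 3*a^2 + 10*a + 10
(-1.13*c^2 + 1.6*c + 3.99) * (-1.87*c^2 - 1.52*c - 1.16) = 2.1131*c^4 - 1.2744*c^3 - 8.5825*c^2 - 7.9208*c - 4.6284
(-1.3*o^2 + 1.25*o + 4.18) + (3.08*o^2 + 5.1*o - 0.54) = 1.78*o^2 + 6.35*o + 3.64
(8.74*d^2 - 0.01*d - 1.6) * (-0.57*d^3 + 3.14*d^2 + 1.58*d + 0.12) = -4.9818*d^5 + 27.4493*d^4 + 14.6898*d^3 - 3.991*d^2 - 2.5292*d - 0.192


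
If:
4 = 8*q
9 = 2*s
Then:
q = 1/2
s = 9/2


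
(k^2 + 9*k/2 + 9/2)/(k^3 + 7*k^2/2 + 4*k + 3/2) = (k + 3)/(k^2 + 2*k + 1)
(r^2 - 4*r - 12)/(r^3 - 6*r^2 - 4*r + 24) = 1/(r - 2)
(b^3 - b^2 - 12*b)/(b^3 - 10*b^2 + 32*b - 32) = b*(b + 3)/(b^2 - 6*b + 8)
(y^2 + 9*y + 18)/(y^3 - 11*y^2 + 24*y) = (y^2 + 9*y + 18)/(y*(y^2 - 11*y + 24))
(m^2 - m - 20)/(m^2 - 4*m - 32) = (m - 5)/(m - 8)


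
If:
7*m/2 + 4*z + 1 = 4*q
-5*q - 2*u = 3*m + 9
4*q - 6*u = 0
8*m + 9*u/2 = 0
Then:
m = 81/125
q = -216/125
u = -144/125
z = -509/200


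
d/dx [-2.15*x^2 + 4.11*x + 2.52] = 4.11 - 4.3*x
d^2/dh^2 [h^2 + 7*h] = 2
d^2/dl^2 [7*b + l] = 0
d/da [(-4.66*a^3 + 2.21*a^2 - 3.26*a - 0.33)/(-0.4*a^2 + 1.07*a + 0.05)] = (1.864*a^4 - 9.9724*a^3 + 0.361700000000001*a^2 - 0.0430000000000001*a + 0.1901)/(0.16*a^4 - 0.856*a^3 + 1.1049*a^2 + 0.107*a + 0.0025)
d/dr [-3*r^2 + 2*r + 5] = 2 - 6*r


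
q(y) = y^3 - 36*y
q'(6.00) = 72.00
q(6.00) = 0.00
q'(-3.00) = -9.00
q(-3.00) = 81.00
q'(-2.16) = -22.00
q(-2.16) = 67.68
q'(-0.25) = -35.81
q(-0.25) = 8.98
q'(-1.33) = -30.69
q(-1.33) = 45.53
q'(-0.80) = -34.08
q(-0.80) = 28.29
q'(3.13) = -6.61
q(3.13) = -82.02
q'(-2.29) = -20.27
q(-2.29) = 70.43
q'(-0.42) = -35.47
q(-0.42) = 15.05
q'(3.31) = -3.13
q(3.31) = -82.90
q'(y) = 3*y^2 - 36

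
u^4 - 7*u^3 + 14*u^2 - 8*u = u*(u - 4)*(u - 2)*(u - 1)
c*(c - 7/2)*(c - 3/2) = c^3 - 5*c^2 + 21*c/4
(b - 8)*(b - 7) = b^2 - 15*b + 56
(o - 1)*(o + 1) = o^2 - 1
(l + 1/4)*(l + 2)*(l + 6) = l^3 + 33*l^2/4 + 14*l + 3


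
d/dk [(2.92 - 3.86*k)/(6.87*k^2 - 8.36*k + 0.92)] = (26.5182*k^2 - 40.1208*k + 20.86)/(47.1969*k^4 - 114.8664*k^3 + 82.5304*k^2 - 15.3824*k + 0.8464)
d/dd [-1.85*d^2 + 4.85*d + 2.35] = 4.85 - 3.7*d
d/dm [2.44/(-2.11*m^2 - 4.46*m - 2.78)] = (10.2968*m + 10.8824)/(2.11*m^2 + 4.46*m + 2.78)^2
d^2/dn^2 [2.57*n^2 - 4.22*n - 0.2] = 5.14000000000000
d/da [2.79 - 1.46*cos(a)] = 1.46*sin(a)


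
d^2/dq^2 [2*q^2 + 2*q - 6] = 4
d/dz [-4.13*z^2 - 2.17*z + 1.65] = -8.26*z - 2.17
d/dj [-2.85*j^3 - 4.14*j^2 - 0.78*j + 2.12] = -8.55*j^2 - 8.28*j - 0.78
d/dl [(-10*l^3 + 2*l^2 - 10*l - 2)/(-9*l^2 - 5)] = 2*(45*l^4 + 30*l^2 - 28*l + 25)/(81*l^4 + 90*l^2 + 25)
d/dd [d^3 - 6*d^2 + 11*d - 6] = 3*d^2 - 12*d + 11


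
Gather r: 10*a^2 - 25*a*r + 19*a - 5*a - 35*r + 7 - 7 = 10*a^2 + 14*a + r*(-25*a - 35)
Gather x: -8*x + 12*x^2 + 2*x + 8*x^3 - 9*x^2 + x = 8*x^3 + 3*x^2 - 5*x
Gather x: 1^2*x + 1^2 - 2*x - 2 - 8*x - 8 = -9*x - 9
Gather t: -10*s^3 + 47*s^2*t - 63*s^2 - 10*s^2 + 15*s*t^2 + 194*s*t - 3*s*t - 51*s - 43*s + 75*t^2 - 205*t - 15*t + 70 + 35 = -10*s^3 - 73*s^2 - 94*s + t^2*(15*s + 75) + t*(47*s^2 + 191*s - 220) + 105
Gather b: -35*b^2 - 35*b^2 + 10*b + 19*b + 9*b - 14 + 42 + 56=-70*b^2 + 38*b + 84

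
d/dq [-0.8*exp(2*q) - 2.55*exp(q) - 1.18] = (-1.6*exp(q) - 2.55)*exp(q)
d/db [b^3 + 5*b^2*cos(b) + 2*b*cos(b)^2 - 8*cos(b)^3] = -5*b^2*sin(b) + 3*b^2 - 2*b*sin(2*b) + 10*b*cos(b) + 24*sin(b)*cos(b)^2 + 2*cos(b)^2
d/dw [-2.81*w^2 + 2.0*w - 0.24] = 2.0 - 5.62*w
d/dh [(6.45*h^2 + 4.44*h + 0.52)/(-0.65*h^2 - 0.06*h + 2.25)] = (2.499*h^2 + 29.701*h + 10.0212)/(0.4225*h^4 + 0.078*h^3 - 2.9214*h^2 - 0.27*h + 5.0625)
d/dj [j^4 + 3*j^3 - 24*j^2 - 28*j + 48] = 4*j^3 + 9*j^2 - 48*j - 28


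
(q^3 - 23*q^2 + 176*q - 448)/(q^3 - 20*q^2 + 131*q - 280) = (q - 8)/(q - 5)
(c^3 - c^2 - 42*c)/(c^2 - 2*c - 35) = c*(c + 6)/(c + 5)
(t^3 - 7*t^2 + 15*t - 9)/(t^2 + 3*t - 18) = (t^2 - 4*t + 3)/(t + 6)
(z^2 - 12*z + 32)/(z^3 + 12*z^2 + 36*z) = (z^2 - 12*z + 32)/(z*(z^2 + 12*z + 36))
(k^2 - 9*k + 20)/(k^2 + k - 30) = (k - 4)/(k + 6)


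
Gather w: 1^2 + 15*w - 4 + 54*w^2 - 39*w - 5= 54*w^2 - 24*w - 8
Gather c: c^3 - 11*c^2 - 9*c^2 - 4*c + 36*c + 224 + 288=c^3 - 20*c^2 + 32*c + 512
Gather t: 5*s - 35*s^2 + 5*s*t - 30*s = -35*s^2 + 5*s*t - 25*s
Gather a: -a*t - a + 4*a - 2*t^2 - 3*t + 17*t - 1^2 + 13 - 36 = a*(3 - t) - 2*t^2 + 14*t - 24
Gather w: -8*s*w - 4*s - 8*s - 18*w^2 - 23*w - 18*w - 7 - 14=-12*s - 18*w^2 + w*(-8*s - 41) - 21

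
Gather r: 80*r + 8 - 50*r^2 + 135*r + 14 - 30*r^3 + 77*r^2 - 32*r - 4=-30*r^3 + 27*r^2 + 183*r + 18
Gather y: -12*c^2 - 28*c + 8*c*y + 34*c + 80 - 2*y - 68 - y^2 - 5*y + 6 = -12*c^2 + 6*c - y^2 + y*(8*c - 7) + 18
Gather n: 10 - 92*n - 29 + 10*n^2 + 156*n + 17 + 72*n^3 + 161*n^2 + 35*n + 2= 72*n^3 + 171*n^2 + 99*n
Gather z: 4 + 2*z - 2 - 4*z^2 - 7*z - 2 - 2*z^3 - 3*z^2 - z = -2*z^3 - 7*z^2 - 6*z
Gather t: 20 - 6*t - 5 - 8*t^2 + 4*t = -8*t^2 - 2*t + 15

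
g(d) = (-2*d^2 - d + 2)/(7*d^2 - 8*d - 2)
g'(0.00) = 4.50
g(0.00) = -1.00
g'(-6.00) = 0.01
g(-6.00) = -0.21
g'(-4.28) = 0.02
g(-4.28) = -0.19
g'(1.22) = 15.47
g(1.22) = 1.64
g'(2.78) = 0.16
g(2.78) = -0.54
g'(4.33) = 0.04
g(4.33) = -0.42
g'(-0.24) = 230.95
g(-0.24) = 6.57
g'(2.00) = 0.70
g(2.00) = -0.80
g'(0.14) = 1.76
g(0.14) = -0.61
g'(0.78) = 1.03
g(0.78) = -0.00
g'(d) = (8 - 14*d)*(-2*d^2 - d + 2)/(7*d^2 - 8*d - 2)^2 + (-4*d - 1)/(7*d^2 - 8*d - 2) = (23*d^2 - 20*d + 18)/(49*d^4 - 112*d^3 + 36*d^2 + 32*d + 4)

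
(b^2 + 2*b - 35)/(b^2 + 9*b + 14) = (b - 5)/(b + 2)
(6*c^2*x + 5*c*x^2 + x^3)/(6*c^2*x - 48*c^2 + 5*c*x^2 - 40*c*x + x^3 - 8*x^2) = x/(x - 8)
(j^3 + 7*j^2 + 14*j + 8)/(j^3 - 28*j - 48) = (j + 1)/(j - 6)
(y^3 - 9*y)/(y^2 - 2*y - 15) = y*(y - 3)/(y - 5)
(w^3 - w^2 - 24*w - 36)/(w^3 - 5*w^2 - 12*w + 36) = (w + 2)/(w - 2)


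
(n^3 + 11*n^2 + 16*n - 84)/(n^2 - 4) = (n^2 + 13*n + 42)/(n + 2)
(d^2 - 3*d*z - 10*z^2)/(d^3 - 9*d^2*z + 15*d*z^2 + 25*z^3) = (-d - 2*z)/(-d^2 + 4*d*z + 5*z^2)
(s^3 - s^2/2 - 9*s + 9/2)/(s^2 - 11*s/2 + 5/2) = (s^2 - 9)/(s - 5)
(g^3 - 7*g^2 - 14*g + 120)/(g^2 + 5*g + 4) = (g^2 - 11*g + 30)/(g + 1)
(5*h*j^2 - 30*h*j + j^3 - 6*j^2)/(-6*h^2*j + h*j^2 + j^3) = (5*h*j - 30*h + j^2 - 6*j)/(-6*h^2 + h*j + j^2)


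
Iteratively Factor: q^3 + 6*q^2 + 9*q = (q)*(q^2 + 6*q + 9) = q*(q + 3)*(q + 3)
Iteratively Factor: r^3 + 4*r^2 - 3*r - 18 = (r + 3)*(r^2 + r - 6) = (r + 3)^2*(r - 2)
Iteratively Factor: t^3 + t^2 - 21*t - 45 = (t + 3)*(t^2 - 2*t - 15) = (t + 3)^2*(t - 5)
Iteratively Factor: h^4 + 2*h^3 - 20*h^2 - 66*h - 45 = (h + 3)*(h^3 - h^2 - 17*h - 15) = (h - 5)*(h + 3)*(h^2 + 4*h + 3) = (h - 5)*(h + 3)^2*(h + 1)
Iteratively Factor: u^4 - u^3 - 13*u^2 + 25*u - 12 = (u - 1)*(u^3 - 13*u + 12) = (u - 1)*(u + 4)*(u^2 - 4*u + 3) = (u - 3)*(u - 1)*(u + 4)*(u - 1)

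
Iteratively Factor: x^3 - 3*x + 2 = (x - 1)*(x^2 + x - 2) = (x - 1)*(x + 2)*(x - 1)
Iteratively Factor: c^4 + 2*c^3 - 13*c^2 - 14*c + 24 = (c - 3)*(c^3 + 5*c^2 + 2*c - 8) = (c - 3)*(c + 2)*(c^2 + 3*c - 4) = (c - 3)*(c + 2)*(c + 4)*(c - 1)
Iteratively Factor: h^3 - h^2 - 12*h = (h - 4)*(h^2 + 3*h) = (h - 4)*(h + 3)*(h)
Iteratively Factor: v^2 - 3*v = (v - 3)*(v)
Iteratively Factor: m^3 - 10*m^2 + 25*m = (m)*(m^2 - 10*m + 25) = m*(m - 5)*(m - 5)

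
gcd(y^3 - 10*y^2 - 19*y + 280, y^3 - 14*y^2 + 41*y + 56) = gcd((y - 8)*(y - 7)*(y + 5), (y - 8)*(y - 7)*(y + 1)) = y^2 - 15*y + 56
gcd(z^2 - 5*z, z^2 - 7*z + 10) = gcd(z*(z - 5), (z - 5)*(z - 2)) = z - 5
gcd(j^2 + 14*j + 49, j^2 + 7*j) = j + 7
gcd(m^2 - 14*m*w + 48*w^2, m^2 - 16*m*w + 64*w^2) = -m + 8*w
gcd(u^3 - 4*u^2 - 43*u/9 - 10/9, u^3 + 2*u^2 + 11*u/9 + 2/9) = u^2 + u + 2/9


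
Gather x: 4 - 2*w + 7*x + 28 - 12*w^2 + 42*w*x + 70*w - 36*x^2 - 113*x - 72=-12*w^2 + 68*w - 36*x^2 + x*(42*w - 106) - 40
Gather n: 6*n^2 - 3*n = 6*n^2 - 3*n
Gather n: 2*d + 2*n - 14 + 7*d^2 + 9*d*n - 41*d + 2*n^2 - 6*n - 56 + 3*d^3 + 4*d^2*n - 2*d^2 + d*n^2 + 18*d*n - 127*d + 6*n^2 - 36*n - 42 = 3*d^3 + 5*d^2 - 166*d + n^2*(d + 8) + n*(4*d^2 + 27*d - 40) - 112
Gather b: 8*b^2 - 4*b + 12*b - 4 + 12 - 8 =8*b^2 + 8*b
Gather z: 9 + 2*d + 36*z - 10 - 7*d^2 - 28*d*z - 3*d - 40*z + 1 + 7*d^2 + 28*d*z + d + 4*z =0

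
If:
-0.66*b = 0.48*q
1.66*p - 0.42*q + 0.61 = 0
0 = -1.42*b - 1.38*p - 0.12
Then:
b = 0.41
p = -0.51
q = -0.57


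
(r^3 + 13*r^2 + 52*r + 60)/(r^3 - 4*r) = (r^2 + 11*r + 30)/(r*(r - 2))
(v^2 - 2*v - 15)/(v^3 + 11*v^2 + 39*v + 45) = (v - 5)/(v^2 + 8*v + 15)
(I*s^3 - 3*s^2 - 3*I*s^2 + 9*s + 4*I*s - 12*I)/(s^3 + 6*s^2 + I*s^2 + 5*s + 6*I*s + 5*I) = (I*s^3 - 3*s^2*(1 + I) + s*(9 + 4*I) - 12*I)/(s^3 + s^2*(6 + I) + s*(5 + 6*I) + 5*I)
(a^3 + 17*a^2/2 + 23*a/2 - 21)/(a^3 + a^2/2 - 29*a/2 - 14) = (a^2 + 5*a - 6)/(a^2 - 3*a - 4)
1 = 1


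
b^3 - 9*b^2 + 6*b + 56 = (b - 7)*(b - 4)*(b + 2)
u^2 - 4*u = u*(u - 4)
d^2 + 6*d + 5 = (d + 1)*(d + 5)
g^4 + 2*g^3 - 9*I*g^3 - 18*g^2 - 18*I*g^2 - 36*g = g*(g + 2)*(g - 6*I)*(g - 3*I)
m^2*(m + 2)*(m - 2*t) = m^4 - 2*m^3*t + 2*m^3 - 4*m^2*t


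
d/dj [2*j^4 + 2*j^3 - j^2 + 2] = 2*j*(4*j^2 + 3*j - 1)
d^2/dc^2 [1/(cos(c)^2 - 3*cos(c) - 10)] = (4*sin(c)^4 - 51*sin(c)^2 - 75*cos(c)/4 - 9*cos(3*c)/4 + 9)/(sin(c)^2 + 3*cos(c) + 9)^3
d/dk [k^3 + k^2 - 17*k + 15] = 3*k^2 + 2*k - 17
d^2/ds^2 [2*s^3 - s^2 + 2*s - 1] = 12*s - 2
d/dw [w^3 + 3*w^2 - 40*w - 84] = 3*w^2 + 6*w - 40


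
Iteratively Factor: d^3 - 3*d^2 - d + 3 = (d - 1)*(d^2 - 2*d - 3) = (d - 3)*(d - 1)*(d + 1)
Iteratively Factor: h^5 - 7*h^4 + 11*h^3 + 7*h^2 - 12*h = (h - 3)*(h^4 - 4*h^3 - h^2 + 4*h) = (h - 3)*(h - 1)*(h^3 - 3*h^2 - 4*h) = (h - 4)*(h - 3)*(h - 1)*(h^2 + h) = h*(h - 4)*(h - 3)*(h - 1)*(h + 1)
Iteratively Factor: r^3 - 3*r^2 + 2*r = (r - 1)*(r^2 - 2*r) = r*(r - 1)*(r - 2)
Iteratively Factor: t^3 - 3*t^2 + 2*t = (t - 1)*(t^2 - 2*t) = t*(t - 1)*(t - 2)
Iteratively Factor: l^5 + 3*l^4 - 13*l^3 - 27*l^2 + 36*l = (l + 3)*(l^4 - 13*l^2 + 12*l) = (l + 3)*(l + 4)*(l^3 - 4*l^2 + 3*l) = l*(l + 3)*(l + 4)*(l^2 - 4*l + 3) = l*(l - 1)*(l + 3)*(l + 4)*(l - 3)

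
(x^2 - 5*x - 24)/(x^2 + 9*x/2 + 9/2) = 2*(x - 8)/(2*x + 3)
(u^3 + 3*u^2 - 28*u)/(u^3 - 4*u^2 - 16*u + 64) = u*(u + 7)/(u^2 - 16)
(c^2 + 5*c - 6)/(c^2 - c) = (c + 6)/c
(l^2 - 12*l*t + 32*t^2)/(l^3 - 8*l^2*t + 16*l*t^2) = (-l + 8*t)/(l*(-l + 4*t))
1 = 1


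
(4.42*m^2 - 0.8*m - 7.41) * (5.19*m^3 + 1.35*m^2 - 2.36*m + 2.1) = 22.9398*m^5 + 1.815*m^4 - 49.9691*m^3 + 1.1665*m^2 + 15.8076*m - 15.561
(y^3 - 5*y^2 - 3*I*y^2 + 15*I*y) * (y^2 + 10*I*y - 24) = y^5 - 5*y^4 + 7*I*y^4 + 6*y^3 - 35*I*y^3 - 30*y^2 + 72*I*y^2 - 360*I*y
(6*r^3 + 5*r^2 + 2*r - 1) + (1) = 6*r^3 + 5*r^2 + 2*r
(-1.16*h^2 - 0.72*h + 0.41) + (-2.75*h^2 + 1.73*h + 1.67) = -3.91*h^2 + 1.01*h + 2.08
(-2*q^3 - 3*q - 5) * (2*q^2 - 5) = -4*q^5 + 4*q^3 - 10*q^2 + 15*q + 25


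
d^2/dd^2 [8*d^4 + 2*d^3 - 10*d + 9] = 12*d*(8*d + 1)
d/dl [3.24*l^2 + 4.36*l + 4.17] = 6.48*l + 4.36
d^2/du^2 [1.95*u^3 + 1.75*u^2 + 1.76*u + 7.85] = 11.7*u + 3.5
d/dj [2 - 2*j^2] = -4*j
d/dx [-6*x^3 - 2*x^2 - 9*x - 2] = -18*x^2 - 4*x - 9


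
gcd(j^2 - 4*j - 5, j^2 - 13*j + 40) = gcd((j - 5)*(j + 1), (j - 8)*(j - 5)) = j - 5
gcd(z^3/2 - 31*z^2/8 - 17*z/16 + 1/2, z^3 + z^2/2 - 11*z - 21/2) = 1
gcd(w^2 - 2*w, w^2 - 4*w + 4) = w - 2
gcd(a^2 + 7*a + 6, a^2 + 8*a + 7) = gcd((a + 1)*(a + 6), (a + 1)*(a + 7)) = a + 1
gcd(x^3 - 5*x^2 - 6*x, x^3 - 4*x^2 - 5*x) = x^2 + x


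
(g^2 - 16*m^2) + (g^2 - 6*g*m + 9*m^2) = 2*g^2 - 6*g*m - 7*m^2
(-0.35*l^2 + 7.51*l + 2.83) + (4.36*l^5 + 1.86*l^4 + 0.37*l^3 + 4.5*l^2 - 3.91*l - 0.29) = 4.36*l^5 + 1.86*l^4 + 0.37*l^3 + 4.15*l^2 + 3.6*l + 2.54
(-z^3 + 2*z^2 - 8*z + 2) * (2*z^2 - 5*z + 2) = -2*z^5 + 9*z^4 - 28*z^3 + 48*z^2 - 26*z + 4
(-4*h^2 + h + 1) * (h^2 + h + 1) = -4*h^4 - 3*h^3 - 2*h^2 + 2*h + 1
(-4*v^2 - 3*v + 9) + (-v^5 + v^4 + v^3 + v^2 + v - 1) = -v^5 + v^4 + v^3 - 3*v^2 - 2*v + 8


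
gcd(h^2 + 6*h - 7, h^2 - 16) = 1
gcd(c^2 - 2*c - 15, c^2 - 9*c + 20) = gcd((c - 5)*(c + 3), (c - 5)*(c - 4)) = c - 5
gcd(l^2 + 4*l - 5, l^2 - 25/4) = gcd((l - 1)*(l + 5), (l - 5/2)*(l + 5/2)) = 1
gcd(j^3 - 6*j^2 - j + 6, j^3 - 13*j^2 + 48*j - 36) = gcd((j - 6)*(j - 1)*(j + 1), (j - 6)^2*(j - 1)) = j^2 - 7*j + 6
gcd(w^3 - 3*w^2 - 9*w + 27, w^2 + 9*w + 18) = w + 3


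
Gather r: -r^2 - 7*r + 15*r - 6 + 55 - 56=-r^2 + 8*r - 7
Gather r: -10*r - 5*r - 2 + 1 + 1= -15*r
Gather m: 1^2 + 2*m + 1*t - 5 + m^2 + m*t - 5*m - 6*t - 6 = m^2 + m*(t - 3) - 5*t - 10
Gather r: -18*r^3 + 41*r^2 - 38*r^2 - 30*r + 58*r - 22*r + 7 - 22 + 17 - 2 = -18*r^3 + 3*r^2 + 6*r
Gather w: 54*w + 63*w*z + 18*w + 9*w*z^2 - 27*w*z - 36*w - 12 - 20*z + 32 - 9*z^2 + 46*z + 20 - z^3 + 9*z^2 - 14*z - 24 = w*(9*z^2 + 36*z + 36) - z^3 + 12*z + 16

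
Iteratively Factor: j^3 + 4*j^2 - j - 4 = (j + 1)*(j^2 + 3*j - 4) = (j + 1)*(j + 4)*(j - 1)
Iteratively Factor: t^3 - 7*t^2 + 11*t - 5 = (t - 1)*(t^2 - 6*t + 5) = (t - 1)^2*(t - 5)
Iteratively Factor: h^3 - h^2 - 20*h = (h - 5)*(h^2 + 4*h) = h*(h - 5)*(h + 4)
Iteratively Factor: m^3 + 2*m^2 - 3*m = (m + 3)*(m^2 - m) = (m - 1)*(m + 3)*(m)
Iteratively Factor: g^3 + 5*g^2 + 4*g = (g + 1)*(g^2 + 4*g) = g*(g + 1)*(g + 4)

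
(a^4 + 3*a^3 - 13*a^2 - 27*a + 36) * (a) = a^5 + 3*a^4 - 13*a^3 - 27*a^2 + 36*a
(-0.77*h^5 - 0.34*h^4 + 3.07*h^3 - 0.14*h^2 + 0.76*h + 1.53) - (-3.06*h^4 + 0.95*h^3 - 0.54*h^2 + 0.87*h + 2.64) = -0.77*h^5 + 2.72*h^4 + 2.12*h^3 + 0.4*h^2 - 0.11*h - 1.11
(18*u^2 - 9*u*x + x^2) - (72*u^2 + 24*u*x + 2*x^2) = -54*u^2 - 33*u*x - x^2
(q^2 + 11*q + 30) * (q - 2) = q^3 + 9*q^2 + 8*q - 60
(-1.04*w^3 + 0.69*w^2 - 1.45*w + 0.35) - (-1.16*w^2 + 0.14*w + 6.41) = -1.04*w^3 + 1.85*w^2 - 1.59*w - 6.06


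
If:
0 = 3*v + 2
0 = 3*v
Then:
No Solution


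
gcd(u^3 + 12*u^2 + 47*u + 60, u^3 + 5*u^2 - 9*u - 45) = u^2 + 8*u + 15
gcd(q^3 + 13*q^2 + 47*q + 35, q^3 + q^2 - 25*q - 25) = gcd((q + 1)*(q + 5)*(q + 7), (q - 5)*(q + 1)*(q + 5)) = q^2 + 6*q + 5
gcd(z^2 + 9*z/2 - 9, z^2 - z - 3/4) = z - 3/2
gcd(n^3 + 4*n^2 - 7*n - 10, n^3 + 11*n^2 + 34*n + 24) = n + 1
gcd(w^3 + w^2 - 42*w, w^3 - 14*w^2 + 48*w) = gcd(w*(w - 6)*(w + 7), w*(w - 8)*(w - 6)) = w^2 - 6*w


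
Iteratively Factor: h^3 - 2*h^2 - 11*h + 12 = (h + 3)*(h^2 - 5*h + 4) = (h - 1)*(h + 3)*(h - 4)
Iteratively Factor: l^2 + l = (l + 1)*(l)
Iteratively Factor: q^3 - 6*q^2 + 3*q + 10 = (q + 1)*(q^2 - 7*q + 10) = (q - 5)*(q + 1)*(q - 2)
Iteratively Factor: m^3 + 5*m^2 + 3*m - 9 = (m + 3)*(m^2 + 2*m - 3) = (m - 1)*(m + 3)*(m + 3)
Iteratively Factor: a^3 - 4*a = (a + 2)*(a^2 - 2*a) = (a - 2)*(a + 2)*(a)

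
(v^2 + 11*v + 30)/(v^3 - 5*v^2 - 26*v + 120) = (v + 6)/(v^2 - 10*v + 24)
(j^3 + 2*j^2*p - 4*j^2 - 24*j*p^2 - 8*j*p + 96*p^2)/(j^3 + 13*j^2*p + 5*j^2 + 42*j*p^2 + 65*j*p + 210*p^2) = (j^2 - 4*j*p - 4*j + 16*p)/(j^2 + 7*j*p + 5*j + 35*p)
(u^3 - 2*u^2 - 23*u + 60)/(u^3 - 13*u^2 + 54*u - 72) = (u + 5)/(u - 6)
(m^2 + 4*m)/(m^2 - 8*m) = (m + 4)/(m - 8)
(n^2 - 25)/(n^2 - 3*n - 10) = (n + 5)/(n + 2)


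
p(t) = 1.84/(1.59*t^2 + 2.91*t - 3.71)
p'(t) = 1.84*(-3.18*t - 2.91)/(1.59*t^2 + 2.91*t - 3.71)^2 = (-5.8512*t - 5.3544)/(1.59*t^2 + 2.91*t - 3.71)^2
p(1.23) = 0.81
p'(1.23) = -2.43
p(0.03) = -0.51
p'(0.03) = -0.42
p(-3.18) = 0.59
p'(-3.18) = 1.37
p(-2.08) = -0.64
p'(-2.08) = 0.82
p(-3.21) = 0.55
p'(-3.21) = 1.21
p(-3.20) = 0.56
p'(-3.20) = 1.26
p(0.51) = -1.02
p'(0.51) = -2.54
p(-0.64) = -0.37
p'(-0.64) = -0.07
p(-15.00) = 0.01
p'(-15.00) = 0.00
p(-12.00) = 0.01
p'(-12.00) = 0.00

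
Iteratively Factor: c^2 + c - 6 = (c + 3)*(c - 2)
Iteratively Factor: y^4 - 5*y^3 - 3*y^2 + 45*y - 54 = (y - 3)*(y^3 - 2*y^2 - 9*y + 18) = (y - 3)*(y - 2)*(y^2 - 9) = (y - 3)*(y - 2)*(y + 3)*(y - 3)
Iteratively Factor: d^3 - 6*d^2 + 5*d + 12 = (d + 1)*(d^2 - 7*d + 12) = (d - 4)*(d + 1)*(d - 3)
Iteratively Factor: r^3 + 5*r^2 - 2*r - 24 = (r + 4)*(r^2 + r - 6) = (r - 2)*(r + 4)*(r + 3)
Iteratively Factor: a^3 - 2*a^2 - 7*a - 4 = (a - 4)*(a^2 + 2*a + 1) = (a - 4)*(a + 1)*(a + 1)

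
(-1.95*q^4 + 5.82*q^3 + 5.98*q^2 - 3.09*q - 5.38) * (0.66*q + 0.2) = -1.287*q^5 + 3.4512*q^4 + 5.1108*q^3 - 0.8434*q^2 - 4.1688*q - 1.076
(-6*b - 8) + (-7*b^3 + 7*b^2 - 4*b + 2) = -7*b^3 + 7*b^2 - 10*b - 6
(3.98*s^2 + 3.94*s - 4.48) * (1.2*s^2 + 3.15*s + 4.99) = 4.776*s^4 + 17.265*s^3 + 26.8952*s^2 + 5.5486*s - 22.3552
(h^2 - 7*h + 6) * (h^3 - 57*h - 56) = h^5 - 7*h^4 - 51*h^3 + 343*h^2 + 50*h - 336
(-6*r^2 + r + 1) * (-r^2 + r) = 6*r^4 - 7*r^3 + r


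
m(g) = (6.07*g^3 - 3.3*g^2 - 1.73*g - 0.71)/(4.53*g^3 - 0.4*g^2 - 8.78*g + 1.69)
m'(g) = (-13.59*g^2 + 0.8*g + 8.78)*(6.07*g^3 - 3.3*g^2 - 1.73*g - 0.71)/(4.53*g^3 - 0.4*g^2 - 8.78*g + 1.69)^2 + (18.21*g^2 - 6.6*g - 1.73)/(4.53*g^3 - 0.4*g^2 - 8.78*g + 1.69)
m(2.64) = 1.41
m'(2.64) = -0.18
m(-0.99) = -1.45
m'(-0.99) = 5.43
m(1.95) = 1.71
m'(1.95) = -0.95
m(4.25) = 1.31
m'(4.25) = -0.02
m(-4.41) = 1.62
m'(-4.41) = 0.11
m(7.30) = 1.29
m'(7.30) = 0.00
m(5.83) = 1.29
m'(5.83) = -0.00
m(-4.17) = 1.65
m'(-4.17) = 0.13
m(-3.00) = 1.93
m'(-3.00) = 0.43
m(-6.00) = 1.51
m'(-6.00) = 0.04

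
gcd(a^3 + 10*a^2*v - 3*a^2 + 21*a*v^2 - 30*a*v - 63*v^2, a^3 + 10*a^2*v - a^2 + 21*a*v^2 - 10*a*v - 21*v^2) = a^2 + 10*a*v + 21*v^2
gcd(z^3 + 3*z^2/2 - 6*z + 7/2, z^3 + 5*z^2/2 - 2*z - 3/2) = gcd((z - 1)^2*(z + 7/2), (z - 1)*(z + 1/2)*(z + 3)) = z - 1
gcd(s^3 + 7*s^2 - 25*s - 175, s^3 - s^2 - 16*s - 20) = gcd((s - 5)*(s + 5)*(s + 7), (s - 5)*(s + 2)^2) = s - 5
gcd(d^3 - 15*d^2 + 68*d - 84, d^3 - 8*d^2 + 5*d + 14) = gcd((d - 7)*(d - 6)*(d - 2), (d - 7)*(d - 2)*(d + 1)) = d^2 - 9*d + 14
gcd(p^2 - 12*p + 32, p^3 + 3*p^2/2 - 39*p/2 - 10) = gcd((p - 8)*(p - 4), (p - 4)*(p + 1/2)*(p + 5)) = p - 4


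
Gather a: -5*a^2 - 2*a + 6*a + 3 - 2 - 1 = -5*a^2 + 4*a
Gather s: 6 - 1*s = 6 - s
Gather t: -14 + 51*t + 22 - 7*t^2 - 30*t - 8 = -7*t^2 + 21*t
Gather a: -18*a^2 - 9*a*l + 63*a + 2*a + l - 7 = -18*a^2 + a*(65 - 9*l) + l - 7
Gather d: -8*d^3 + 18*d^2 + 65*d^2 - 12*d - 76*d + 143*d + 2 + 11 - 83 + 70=-8*d^3 + 83*d^2 + 55*d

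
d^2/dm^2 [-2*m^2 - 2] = -4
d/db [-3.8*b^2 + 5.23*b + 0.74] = 5.23 - 7.6*b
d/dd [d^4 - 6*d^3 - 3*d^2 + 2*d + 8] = 4*d^3 - 18*d^2 - 6*d + 2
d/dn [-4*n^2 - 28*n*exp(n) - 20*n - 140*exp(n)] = -28*n*exp(n) - 8*n - 168*exp(n) - 20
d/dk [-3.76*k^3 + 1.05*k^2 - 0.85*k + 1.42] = -11.28*k^2 + 2.1*k - 0.85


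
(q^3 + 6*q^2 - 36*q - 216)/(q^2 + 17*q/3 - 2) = 3*(q^2 - 36)/(3*q - 1)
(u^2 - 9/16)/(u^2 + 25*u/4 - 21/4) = (u + 3/4)/(u + 7)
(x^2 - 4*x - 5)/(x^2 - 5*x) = (x + 1)/x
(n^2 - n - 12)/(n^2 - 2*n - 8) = (n + 3)/(n + 2)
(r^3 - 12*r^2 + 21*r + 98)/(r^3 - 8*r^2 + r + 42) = (r - 7)/(r - 3)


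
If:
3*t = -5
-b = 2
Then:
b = -2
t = -5/3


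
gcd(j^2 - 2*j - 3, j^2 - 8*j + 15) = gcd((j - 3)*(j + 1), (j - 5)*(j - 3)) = j - 3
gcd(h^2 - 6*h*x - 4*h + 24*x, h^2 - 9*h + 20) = h - 4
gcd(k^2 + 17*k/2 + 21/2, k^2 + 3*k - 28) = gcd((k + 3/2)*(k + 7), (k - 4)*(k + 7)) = k + 7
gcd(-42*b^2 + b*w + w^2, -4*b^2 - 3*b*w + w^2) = 1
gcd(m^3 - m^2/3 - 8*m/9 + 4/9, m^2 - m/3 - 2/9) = m - 2/3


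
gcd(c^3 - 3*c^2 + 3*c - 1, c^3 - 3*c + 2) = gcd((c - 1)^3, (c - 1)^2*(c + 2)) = c^2 - 2*c + 1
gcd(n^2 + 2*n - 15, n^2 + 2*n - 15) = n^2 + 2*n - 15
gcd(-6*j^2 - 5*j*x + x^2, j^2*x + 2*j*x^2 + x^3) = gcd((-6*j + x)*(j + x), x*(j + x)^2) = j + x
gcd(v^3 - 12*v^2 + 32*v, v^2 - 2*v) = v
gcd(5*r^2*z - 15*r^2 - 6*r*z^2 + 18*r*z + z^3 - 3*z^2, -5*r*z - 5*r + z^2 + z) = -5*r + z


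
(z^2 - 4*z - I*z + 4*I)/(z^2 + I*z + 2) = (z - 4)/(z + 2*I)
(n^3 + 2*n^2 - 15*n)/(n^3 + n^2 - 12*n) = (n + 5)/(n + 4)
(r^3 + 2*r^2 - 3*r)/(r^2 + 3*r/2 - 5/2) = 2*r*(r + 3)/(2*r + 5)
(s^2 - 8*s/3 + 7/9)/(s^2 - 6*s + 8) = (9*s^2 - 24*s + 7)/(9*(s^2 - 6*s + 8))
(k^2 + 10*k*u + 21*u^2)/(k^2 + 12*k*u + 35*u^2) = (k + 3*u)/(k + 5*u)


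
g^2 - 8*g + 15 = (g - 5)*(g - 3)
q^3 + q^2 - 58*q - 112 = (q - 8)*(q + 2)*(q + 7)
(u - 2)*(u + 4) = u^2 + 2*u - 8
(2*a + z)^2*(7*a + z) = 28*a^3 + 32*a^2*z + 11*a*z^2 + z^3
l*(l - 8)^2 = l^3 - 16*l^2 + 64*l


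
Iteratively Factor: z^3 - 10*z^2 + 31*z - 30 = (z - 3)*(z^2 - 7*z + 10) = (z - 3)*(z - 2)*(z - 5)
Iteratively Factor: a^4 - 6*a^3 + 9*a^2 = (a)*(a^3 - 6*a^2 + 9*a) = a*(a - 3)*(a^2 - 3*a) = a^2*(a - 3)*(a - 3)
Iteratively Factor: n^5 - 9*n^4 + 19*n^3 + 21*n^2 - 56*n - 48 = (n + 1)*(n^4 - 10*n^3 + 29*n^2 - 8*n - 48) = (n - 3)*(n + 1)*(n^3 - 7*n^2 + 8*n + 16) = (n - 3)*(n + 1)^2*(n^2 - 8*n + 16) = (n - 4)*(n - 3)*(n + 1)^2*(n - 4)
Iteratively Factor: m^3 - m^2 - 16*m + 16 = (m - 1)*(m^2 - 16) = (m - 1)*(m + 4)*(m - 4)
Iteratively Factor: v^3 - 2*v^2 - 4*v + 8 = (v - 2)*(v^2 - 4) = (v - 2)*(v + 2)*(v - 2)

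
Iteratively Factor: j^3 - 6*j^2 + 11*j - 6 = (j - 1)*(j^2 - 5*j + 6) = (j - 3)*(j - 1)*(j - 2)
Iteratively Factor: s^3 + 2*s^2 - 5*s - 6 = (s + 3)*(s^2 - s - 2) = (s - 2)*(s + 3)*(s + 1)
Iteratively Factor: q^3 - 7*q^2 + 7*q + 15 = (q - 5)*(q^2 - 2*q - 3) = (q - 5)*(q - 3)*(q + 1)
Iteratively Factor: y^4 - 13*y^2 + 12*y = (y + 4)*(y^3 - 4*y^2 + 3*y) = (y - 3)*(y + 4)*(y^2 - y) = (y - 3)*(y - 1)*(y + 4)*(y)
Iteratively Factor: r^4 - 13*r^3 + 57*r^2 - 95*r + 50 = (r - 5)*(r^3 - 8*r^2 + 17*r - 10) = (r - 5)*(r - 2)*(r^2 - 6*r + 5) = (r - 5)^2*(r - 2)*(r - 1)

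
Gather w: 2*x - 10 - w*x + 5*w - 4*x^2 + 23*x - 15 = w*(5 - x) - 4*x^2 + 25*x - 25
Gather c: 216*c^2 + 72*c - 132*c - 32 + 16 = 216*c^2 - 60*c - 16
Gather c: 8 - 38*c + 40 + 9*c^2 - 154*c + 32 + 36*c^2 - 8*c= 45*c^2 - 200*c + 80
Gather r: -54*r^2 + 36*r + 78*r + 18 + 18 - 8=-54*r^2 + 114*r + 28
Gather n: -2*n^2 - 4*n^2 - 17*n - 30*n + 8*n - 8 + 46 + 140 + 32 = -6*n^2 - 39*n + 210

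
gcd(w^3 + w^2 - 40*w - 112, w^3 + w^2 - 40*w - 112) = w^3 + w^2 - 40*w - 112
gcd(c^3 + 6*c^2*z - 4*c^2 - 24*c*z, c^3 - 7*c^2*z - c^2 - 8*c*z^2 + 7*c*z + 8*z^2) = 1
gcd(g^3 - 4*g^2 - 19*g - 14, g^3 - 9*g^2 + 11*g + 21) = g^2 - 6*g - 7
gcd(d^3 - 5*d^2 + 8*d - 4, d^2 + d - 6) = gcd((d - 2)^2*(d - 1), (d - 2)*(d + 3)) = d - 2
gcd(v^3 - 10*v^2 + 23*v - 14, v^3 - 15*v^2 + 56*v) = v - 7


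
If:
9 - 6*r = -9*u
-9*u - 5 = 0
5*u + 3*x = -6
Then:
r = 2/3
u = -5/9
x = -29/27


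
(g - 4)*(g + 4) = g^2 - 16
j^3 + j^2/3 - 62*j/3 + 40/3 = (j - 4)*(j - 2/3)*(j + 5)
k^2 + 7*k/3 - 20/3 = (k - 5/3)*(k + 4)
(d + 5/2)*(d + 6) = d^2 + 17*d/2 + 15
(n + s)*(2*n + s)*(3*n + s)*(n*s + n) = 6*n^4*s + 6*n^4 + 11*n^3*s^2 + 11*n^3*s + 6*n^2*s^3 + 6*n^2*s^2 + n*s^4 + n*s^3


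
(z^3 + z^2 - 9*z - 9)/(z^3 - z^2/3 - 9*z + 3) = 3*(z + 1)/(3*z - 1)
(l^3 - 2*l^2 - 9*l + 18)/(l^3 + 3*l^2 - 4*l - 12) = (l - 3)/(l + 2)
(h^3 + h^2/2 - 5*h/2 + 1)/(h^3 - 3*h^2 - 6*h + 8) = (h - 1/2)/(h - 4)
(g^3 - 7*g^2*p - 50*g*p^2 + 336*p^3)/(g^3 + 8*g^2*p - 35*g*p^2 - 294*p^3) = (g - 8*p)/(g + 7*p)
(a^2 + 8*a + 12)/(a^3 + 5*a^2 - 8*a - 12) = (a + 2)/(a^2 - a - 2)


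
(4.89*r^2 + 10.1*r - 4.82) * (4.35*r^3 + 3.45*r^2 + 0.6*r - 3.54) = 21.2715*r^5 + 60.8055*r^4 + 16.812*r^3 - 27.8796*r^2 - 38.646*r + 17.0628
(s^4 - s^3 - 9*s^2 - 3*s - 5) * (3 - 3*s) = -3*s^5 + 6*s^4 + 24*s^3 - 18*s^2 + 6*s - 15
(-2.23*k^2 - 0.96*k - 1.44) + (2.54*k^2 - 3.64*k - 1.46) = 0.31*k^2 - 4.6*k - 2.9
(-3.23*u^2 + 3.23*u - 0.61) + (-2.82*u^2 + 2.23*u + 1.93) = -6.05*u^2 + 5.46*u + 1.32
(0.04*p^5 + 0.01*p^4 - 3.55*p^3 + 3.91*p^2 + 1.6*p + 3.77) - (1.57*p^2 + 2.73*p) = 0.04*p^5 + 0.01*p^4 - 3.55*p^3 + 2.34*p^2 - 1.13*p + 3.77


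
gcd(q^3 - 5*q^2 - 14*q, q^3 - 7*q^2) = q^2 - 7*q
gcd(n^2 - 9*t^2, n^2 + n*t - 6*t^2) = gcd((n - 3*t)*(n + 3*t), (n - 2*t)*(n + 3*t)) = n + 3*t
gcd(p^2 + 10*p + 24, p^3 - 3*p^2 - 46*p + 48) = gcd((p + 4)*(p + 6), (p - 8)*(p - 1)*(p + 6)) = p + 6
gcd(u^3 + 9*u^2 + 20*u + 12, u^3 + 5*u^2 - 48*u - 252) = u + 6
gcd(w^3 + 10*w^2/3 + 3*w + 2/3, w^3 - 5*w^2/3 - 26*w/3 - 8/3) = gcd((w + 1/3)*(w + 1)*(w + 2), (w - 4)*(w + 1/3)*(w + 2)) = w^2 + 7*w/3 + 2/3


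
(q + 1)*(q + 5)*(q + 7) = q^3 + 13*q^2 + 47*q + 35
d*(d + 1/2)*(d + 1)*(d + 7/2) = d^4 + 5*d^3 + 23*d^2/4 + 7*d/4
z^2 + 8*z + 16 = (z + 4)^2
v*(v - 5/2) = v^2 - 5*v/2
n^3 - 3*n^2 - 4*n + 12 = (n - 3)*(n - 2)*(n + 2)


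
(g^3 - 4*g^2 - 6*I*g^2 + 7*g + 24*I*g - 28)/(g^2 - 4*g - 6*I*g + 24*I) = (g^2 - 6*I*g + 7)/(g - 6*I)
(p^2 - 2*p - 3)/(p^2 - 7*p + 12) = (p + 1)/(p - 4)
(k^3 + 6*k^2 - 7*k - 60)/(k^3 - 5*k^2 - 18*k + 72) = (k + 5)/(k - 6)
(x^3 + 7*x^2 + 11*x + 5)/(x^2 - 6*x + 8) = (x^3 + 7*x^2 + 11*x + 5)/(x^2 - 6*x + 8)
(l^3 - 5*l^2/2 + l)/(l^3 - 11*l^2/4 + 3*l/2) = 2*(2*l - 1)/(4*l - 3)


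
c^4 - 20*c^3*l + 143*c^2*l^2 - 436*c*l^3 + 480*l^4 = (c - 8*l)*(c - 5*l)*(c - 4*l)*(c - 3*l)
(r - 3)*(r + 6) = r^2 + 3*r - 18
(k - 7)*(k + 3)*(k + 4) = k^3 - 37*k - 84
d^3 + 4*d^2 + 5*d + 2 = (d + 1)^2*(d + 2)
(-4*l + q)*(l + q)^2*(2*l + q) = -8*l^4 - 18*l^3*q - 11*l^2*q^2 + q^4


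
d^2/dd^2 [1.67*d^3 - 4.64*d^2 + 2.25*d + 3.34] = 10.02*d - 9.28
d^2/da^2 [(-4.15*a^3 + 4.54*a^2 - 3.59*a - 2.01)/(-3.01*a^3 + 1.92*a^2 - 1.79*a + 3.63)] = (-34.298348*a^6 + 60.995844*a^5 + 784.94178*a^4 - 955.011264*a^3 + 608.200236*a^2 + 268.302996*a - 88.130076)/(27.270901*a^9 - 52.186176*a^8 + 81.940929*a^7 - 167.810985*a^6 + 174.599967*a^5 - 175.948974*a^4 + 199.57625*a^3 - 110.791593*a^2 + 70.759953*a - 47.832147)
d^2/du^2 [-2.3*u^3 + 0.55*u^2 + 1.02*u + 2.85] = 1.1 - 13.8*u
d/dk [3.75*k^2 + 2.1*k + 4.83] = 7.5*k + 2.1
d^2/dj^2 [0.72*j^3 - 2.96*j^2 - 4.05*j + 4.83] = 4.32*j - 5.92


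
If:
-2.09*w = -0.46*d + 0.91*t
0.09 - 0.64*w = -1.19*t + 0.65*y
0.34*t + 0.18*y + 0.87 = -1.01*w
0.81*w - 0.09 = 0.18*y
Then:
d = -3.13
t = -1.05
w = -0.23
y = -1.55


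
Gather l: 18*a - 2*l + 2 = 18*a - 2*l + 2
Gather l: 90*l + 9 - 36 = 90*l - 27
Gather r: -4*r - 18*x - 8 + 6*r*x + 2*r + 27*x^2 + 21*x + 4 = r*(6*x - 2) + 27*x^2 + 3*x - 4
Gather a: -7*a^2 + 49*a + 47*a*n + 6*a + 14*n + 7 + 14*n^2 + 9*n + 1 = -7*a^2 + a*(47*n + 55) + 14*n^2 + 23*n + 8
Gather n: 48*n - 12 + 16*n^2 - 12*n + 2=16*n^2 + 36*n - 10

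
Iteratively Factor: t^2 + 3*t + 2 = (t + 2)*(t + 1)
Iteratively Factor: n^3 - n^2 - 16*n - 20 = (n - 5)*(n^2 + 4*n + 4) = (n - 5)*(n + 2)*(n + 2)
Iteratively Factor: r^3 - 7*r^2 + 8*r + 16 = (r - 4)*(r^2 - 3*r - 4) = (r - 4)*(r + 1)*(r - 4)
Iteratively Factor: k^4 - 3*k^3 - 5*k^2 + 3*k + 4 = (k - 4)*(k^3 + k^2 - k - 1) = (k - 4)*(k - 1)*(k^2 + 2*k + 1) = (k - 4)*(k - 1)*(k + 1)*(k + 1)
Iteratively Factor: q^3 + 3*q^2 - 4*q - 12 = (q - 2)*(q^2 + 5*q + 6) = (q - 2)*(q + 2)*(q + 3)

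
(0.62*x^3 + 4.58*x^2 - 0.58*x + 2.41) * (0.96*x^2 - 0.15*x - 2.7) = 0.5952*x^5 + 4.3038*x^4 - 2.9178*x^3 - 9.9654*x^2 + 1.2045*x - 6.507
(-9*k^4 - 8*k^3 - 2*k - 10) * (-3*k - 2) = 27*k^5 + 42*k^4 + 16*k^3 + 6*k^2 + 34*k + 20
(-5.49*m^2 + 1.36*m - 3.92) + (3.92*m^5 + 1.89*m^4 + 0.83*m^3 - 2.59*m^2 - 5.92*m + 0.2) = 3.92*m^5 + 1.89*m^4 + 0.83*m^3 - 8.08*m^2 - 4.56*m - 3.72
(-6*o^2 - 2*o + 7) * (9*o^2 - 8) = -54*o^4 - 18*o^3 + 111*o^2 + 16*o - 56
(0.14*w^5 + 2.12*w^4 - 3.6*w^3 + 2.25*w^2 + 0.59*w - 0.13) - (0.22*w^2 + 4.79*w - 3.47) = 0.14*w^5 + 2.12*w^4 - 3.6*w^3 + 2.03*w^2 - 4.2*w + 3.34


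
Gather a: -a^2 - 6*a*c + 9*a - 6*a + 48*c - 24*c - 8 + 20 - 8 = -a^2 + a*(3 - 6*c) + 24*c + 4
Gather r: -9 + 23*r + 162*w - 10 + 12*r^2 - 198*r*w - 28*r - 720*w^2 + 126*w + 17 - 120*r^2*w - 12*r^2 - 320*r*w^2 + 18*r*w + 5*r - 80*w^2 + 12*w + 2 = -120*r^2*w + r*(-320*w^2 - 180*w) - 800*w^2 + 300*w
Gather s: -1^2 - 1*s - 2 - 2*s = -3*s - 3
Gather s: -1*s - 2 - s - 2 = -2*s - 4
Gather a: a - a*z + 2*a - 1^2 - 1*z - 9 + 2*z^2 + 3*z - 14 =a*(3 - z) + 2*z^2 + 2*z - 24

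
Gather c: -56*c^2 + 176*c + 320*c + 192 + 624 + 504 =-56*c^2 + 496*c + 1320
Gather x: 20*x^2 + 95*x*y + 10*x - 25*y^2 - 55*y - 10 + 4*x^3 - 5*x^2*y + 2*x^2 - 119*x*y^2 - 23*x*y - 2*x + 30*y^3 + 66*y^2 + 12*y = 4*x^3 + x^2*(22 - 5*y) + x*(-119*y^2 + 72*y + 8) + 30*y^3 + 41*y^2 - 43*y - 10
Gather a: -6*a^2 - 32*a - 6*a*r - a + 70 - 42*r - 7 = -6*a^2 + a*(-6*r - 33) - 42*r + 63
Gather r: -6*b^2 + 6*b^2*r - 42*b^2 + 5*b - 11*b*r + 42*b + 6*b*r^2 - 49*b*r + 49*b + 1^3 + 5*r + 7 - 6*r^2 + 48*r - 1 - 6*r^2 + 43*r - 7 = -48*b^2 + 96*b + r^2*(6*b - 12) + r*(6*b^2 - 60*b + 96)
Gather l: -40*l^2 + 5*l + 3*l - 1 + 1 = -40*l^2 + 8*l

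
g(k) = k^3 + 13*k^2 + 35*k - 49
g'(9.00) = 512.00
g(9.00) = 2048.00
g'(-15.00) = 320.00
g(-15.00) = -1024.00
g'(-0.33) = 26.75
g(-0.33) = -59.17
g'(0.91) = 61.14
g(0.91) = -5.63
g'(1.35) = 75.57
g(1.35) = 24.40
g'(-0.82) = 15.70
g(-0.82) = -69.51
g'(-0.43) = 24.37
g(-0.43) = -61.73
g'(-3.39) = -18.66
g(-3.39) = -57.21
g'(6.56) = 334.66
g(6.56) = 1022.34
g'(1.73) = 88.96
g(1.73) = 55.64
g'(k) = 3*k^2 + 26*k + 35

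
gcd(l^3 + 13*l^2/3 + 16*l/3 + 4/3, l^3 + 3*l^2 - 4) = l^2 + 4*l + 4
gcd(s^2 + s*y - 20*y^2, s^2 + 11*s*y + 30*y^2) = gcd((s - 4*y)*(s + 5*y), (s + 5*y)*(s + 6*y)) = s + 5*y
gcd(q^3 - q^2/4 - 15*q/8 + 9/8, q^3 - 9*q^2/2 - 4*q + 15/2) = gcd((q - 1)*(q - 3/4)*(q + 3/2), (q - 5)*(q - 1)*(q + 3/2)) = q^2 + q/2 - 3/2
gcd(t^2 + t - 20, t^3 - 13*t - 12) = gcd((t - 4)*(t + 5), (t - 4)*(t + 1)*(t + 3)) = t - 4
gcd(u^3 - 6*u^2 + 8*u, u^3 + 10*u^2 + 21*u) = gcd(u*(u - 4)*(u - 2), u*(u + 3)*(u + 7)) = u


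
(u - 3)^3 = u^3 - 9*u^2 + 27*u - 27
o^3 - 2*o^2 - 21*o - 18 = (o - 6)*(o + 1)*(o + 3)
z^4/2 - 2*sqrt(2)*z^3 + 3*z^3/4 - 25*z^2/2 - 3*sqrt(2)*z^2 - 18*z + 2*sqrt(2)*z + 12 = (z/2 + 1)*(z - 1/2)*(z - 6*sqrt(2))*(z + 2*sqrt(2))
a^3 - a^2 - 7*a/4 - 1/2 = (a - 2)*(a + 1/2)^2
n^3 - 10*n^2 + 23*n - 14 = (n - 7)*(n - 2)*(n - 1)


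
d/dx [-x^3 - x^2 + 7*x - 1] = -3*x^2 - 2*x + 7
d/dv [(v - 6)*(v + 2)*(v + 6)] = 3*v^2 + 4*v - 36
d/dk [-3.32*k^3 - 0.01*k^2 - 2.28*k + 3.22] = -9.96*k^2 - 0.02*k - 2.28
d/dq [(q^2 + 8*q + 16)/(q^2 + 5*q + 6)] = (-3*q^2 - 20*q - 32)/(q^4 + 10*q^3 + 37*q^2 + 60*q + 36)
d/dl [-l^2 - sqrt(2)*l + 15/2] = -2*l - sqrt(2)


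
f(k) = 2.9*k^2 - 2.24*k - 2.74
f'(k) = 5.8*k - 2.24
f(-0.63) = -0.18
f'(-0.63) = -5.89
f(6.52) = 105.94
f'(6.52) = 35.58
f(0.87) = -2.49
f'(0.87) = 2.81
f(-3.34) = 37.09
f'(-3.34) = -21.61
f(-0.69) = 0.19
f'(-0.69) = -6.24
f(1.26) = -0.96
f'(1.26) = 5.07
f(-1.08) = 3.06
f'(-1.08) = -8.50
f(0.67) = -2.94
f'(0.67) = 1.65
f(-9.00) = 252.32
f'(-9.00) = -54.44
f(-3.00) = 30.08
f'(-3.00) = -19.64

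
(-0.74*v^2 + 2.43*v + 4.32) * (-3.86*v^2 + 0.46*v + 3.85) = 2.8564*v^4 - 9.7202*v^3 - 18.4064*v^2 + 11.3427*v + 16.632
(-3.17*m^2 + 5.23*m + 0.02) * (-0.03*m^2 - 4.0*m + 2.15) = 0.0951*m^4 + 12.5231*m^3 - 27.7361*m^2 + 11.1645*m + 0.043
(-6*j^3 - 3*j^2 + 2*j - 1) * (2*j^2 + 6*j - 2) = -12*j^5 - 42*j^4 - 2*j^3 + 16*j^2 - 10*j + 2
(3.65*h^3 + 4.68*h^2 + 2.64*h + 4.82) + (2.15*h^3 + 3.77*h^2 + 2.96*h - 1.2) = 5.8*h^3 + 8.45*h^2 + 5.6*h + 3.62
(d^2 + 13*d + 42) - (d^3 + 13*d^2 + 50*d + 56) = -d^3 - 12*d^2 - 37*d - 14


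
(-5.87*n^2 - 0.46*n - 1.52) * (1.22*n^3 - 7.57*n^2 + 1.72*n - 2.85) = -7.1614*n^5 + 43.8747*n^4 - 8.4686*n^3 + 27.4447*n^2 - 1.3034*n + 4.332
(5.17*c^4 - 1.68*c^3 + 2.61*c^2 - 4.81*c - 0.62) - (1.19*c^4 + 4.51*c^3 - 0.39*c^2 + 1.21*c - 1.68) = 3.98*c^4 - 6.19*c^3 + 3.0*c^2 - 6.02*c + 1.06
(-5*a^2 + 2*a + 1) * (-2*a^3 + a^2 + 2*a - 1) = 10*a^5 - 9*a^4 - 10*a^3 + 10*a^2 - 1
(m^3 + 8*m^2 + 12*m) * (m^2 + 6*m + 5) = m^5 + 14*m^4 + 65*m^3 + 112*m^2 + 60*m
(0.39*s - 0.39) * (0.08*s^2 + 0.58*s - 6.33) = 0.0312*s^3 + 0.195*s^2 - 2.6949*s + 2.4687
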